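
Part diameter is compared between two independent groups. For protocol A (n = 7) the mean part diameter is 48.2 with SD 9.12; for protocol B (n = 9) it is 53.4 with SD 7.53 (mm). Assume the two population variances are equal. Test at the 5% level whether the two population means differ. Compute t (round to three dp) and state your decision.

t = -1.251; fail to reject H0

Let group 1 = protocol A, group 2 = protocol B. H0: μ_1 = μ_2; H1: μ_1 ≠ μ_2 (two-sample pooled-variance t-test, two-sided).
s_p² = [(7−1)·9.12² + (9−1)·7.53²]/(7+9−2) = 68.0467
t = (48.2 − 53.4)/√[68.0467·(1/7 + 1/9)] = -1.251
df = n₁ + n₂ − 2 = 14
Two-sided p-value ≈ 0.231
Since p ≈ 0.231 > α = 0.05, fail to reject H0; the data do not provide sufficient evidence against H0.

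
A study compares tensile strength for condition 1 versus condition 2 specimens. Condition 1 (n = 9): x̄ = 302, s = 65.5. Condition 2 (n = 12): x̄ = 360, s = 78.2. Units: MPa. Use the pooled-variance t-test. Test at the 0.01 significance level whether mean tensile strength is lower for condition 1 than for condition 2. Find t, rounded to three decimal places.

-1.799

Let group 1 = condition 1, group 2 = condition 2. H0: μ_1 = μ_2; H1: μ_1 < μ_2 (two-sample pooled-variance t-test, left-tailed).
s_p² = [(9−1)·65.5² + (12−1)·78.2²]/(9+12−2) = 5346.82
t = (302 − 360)/√[5346.82·(1/9 + 1/12)] = -1.799
df = n₁ + n₂ − 2 = 19
p-value = P(T ≤ -1.799) ≈ 0.0440
Since p ≈ 0.0440 > α = 0.01, fail to reject H0; the data do not provide sufficient evidence against H0.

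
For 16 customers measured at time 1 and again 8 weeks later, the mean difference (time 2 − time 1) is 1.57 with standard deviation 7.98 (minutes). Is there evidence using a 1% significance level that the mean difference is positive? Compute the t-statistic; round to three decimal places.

0.787

H0: μ_d = 0; H1: μ_d > 0 (paired t-test on the differences, right-tailed).
t = d̄/(s_d/√n) = 1.57/(7.98/√16) = 0.787
df = n − 1 = 15
p-value = P(T ≥ 0.787) ≈ 0.2218
Since p ≈ 0.2218 > α = 0.01, fail to reject H0; the data do not provide sufficient evidence against H0.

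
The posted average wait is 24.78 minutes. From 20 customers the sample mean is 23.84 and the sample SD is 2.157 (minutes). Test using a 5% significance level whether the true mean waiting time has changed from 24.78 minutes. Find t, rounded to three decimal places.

-1.949

H0: μ = 24.78; H1: μ ≠ 24.78 (one-sample t-test, two-sided).
t = (x̄ − μ₀)/(s/√n) = (23.84 − 24.78)/(2.157/√20) = -1.949
df = n − 1 = 19
Two-sided p-value ≈ 0.0662
Since p ≈ 0.0662 > α = 0.05, fail to reject H0; the evidence is not statistically significant.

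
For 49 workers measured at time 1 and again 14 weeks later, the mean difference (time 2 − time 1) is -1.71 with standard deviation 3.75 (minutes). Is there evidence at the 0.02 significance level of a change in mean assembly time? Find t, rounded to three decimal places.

-3.192

H0: μ_d = 0; H1: μ_d ≠ 0 (paired t-test on the differences, two-sided).
t = d̄/(s_d/√n) = -1.71/(3.75/√49) = -3.192
df = n − 1 = 48
Two-sided p-value ≈ 0.002
Since p ≈ 0.002 < α = 0.02, reject H0; the evidence is statistically significant.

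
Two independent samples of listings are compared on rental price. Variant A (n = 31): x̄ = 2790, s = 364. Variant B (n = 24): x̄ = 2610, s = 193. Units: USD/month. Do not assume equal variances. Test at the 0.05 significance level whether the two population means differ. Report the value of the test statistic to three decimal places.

Let group 1 = variant A, group 2 = variant B. H0: μ_1 = μ_2; H1: μ_1 ≠ μ_2 (Welch's two-sample t-test, two-sided).
t = (x̄_1 − x̄_2)/√(s_1²/n_1 + s_2²/n_2) = (2790 − 2610)/√(364²/31 + 193²/24) = 2.358
Welch–Satterthwaite df ≈ 47.56
Two-sided p-value ≈ 0.0225
Since p ≈ 0.0225 < α = 0.05, reject H0; the evidence is statistically significant.

2.358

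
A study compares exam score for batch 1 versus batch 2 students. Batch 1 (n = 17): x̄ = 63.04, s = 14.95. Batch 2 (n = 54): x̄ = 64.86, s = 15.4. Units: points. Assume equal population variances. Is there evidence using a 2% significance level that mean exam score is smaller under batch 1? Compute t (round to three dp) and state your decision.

Let group 1 = batch 1, group 2 = batch 2. H0: μ_1 = μ_2; H1: μ_1 < μ_2 (two-sample pooled-variance t-test, left-tailed).
s_p² = [(17−1)·14.95² + (54−1)·15.4²]/(17+54−2) = 233.993
t = (63.04 − 64.86)/√[233.993·(1/17 + 1/54)] = -0.428
df = n₁ + n₂ − 2 = 69
p-value = P(T ≤ -0.428) ≈ 0.335
Since p ≈ 0.335 > α = 0.02, fail to reject H0; the data do not provide sufficient evidence against H0.

t = -0.428; fail to reject H0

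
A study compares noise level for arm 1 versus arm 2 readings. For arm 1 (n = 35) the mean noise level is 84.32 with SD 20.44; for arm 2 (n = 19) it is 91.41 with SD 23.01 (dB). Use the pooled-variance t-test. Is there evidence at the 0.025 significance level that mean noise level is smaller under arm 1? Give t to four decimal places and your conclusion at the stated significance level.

t = -1.1646; fail to reject H0

Let group 1 = arm 1, group 2 = arm 2. H0: μ_1 = μ_2; H1: μ_1 < μ_2 (two-sample pooled-variance t-test, left-tailed).
s_p² = [(35−1)·20.44² + (19−1)·23.01²]/(35+19−2) = 456.447
t = (84.32 − 91.41)/√[456.447·(1/35 + 1/19)] = -1.1646
df = n₁ + n₂ − 2 = 52
p-value = P(T ≤ -1.1646) ≈ 0.1248
Since p ≈ 0.1248 > α = 0.025, fail to reject H0; the data do not provide sufficient evidence against H0.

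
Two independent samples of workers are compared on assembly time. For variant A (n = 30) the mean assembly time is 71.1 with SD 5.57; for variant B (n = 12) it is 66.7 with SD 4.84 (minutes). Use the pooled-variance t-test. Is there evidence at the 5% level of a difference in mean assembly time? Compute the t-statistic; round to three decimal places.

Let group 1 = variant A, group 2 = variant B. H0: μ_1 = μ_2; H1: μ_1 ≠ μ_2 (two-sample pooled-variance t-test, two-sided).
s_p² = [(30−1)·5.57² + (12−1)·4.84²]/(30+12−2) = 28.9351
t = (71.1 − 66.7)/√[28.9351·(1/30 + 1/12)] = 2.395
df = n₁ + n₂ − 2 = 40
Two-sided p-value ≈ 0.0214
Since p ≈ 0.0214 < α = 0.05, reject H0; the evidence is statistically significant.

2.395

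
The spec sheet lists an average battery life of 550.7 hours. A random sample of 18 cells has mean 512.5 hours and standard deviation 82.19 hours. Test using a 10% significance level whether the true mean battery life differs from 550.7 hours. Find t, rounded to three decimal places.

H0: μ = 550.7; H1: μ ≠ 550.7 (one-sample t-test, two-sided).
t = (x̄ − μ₀)/(s/√n) = (512.5 − 550.7)/(82.19/√18) = -1.972
df = n − 1 = 17
Two-sided p-value ≈ 0.0651
Since p ≈ 0.0651 < α = 0.1, reject H0; the evidence is statistically significant.

-1.972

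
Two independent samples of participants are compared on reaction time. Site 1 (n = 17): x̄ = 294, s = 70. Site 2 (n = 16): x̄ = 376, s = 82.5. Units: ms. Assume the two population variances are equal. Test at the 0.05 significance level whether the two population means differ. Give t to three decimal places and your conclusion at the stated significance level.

t = -3.085; reject H0

Let group 1 = site 1, group 2 = site 2. H0: μ_1 = μ_2; H1: μ_1 ≠ μ_2 (two-sample pooled-variance t-test, two-sided).
s_p² = [(17−1)·70² + (16−1)·82.5²]/(17+16−2) = 5822.38
t = (294 − 376)/√[5822.38·(1/17 + 1/16)] = -3.085
df = n₁ + n₂ − 2 = 31
Two-sided p-value ≈ 0.0043
Since p ≈ 0.0043 < α = 0.05, reject H0; the evidence is statistically significant.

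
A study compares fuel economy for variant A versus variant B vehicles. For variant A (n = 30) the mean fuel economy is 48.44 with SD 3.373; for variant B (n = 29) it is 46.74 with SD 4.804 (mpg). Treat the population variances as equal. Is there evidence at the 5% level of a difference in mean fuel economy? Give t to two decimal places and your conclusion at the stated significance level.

t = 1.58; fail to reject H0

Let group 1 = variant A, group 2 = variant B. H0: μ_1 = μ_2; H1: μ_1 ≠ μ_2 (two-sample pooled-variance t-test, two-sided).
s_p² = [(30−1)·3.373² + (29−1)·4.804²]/(30+29−2) = 17.1251
t = (48.44 − 46.74)/√[17.1251·(1/30 + 1/29)] = 1.58
df = n₁ + n₂ − 2 = 57
Two-sided p-value ≈ 0.120
Since p ≈ 0.120 > α = 0.05, fail to reject H0; the evidence is not statistically significant.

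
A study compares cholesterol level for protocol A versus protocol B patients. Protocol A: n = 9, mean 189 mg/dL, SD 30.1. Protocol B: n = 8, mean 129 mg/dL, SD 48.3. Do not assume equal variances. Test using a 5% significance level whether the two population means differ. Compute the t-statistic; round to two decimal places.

Let group 1 = protocol A, group 2 = protocol B. H0: μ_1 = μ_2; H1: μ_1 ≠ μ_2 (Welch's two-sample t-test, two-sided).
t = (x̄_1 − x̄_2)/√(s_1²/n_1 + s_2²/n_2) = (189 − 129)/√(30.1²/9 + 48.3²/8) = 3.03
Welch–Satterthwaite df ≈ 11.47
Two-sided p-value ≈ 0.0110
Since p ≈ 0.0110 < α = 0.05, reject H0; the data support H1.

3.03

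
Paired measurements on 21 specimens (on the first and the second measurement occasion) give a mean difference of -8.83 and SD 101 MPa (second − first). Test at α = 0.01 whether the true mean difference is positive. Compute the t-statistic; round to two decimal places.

H0: μ_d = 0; H1: μ_d > 0 (paired t-test on the differences, right-tailed).
t = d̄/(s_d/√n) = -8.83/(101/√21) = -0.40
df = n − 1 = 20
p-value = P(T ≥ -0.40) ≈ 0.654
Since p ≈ 0.654 > α = 0.01, fail to reject H0; the evidence is not statistically significant.

-0.40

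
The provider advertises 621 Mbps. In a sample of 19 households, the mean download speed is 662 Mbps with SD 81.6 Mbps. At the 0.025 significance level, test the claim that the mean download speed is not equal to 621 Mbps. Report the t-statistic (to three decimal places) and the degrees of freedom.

t = 2.190, df = 18

H0: μ = 621; H1: μ ≠ 621 (one-sample t-test, two-sided).
t = (x̄ − μ₀)/(s/√n) = (662 − 621)/(81.6/√19) = 2.190
df = n − 1 = 18
Two-sided p-value ≈ 0.042
Since p ≈ 0.042 > α = 0.025, fail to reject H0; the evidence is not statistically significant.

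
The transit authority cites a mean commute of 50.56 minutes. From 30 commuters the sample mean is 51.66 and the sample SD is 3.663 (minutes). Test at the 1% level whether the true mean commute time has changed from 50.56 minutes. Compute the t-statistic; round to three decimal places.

H0: μ = 50.56; H1: μ ≠ 50.56 (one-sample t-test, two-sided).
t = (x̄ − μ₀)/(s/√n) = (51.66 − 50.56)/(3.663/√30) = 1.645
df = n − 1 = 29
Two-sided p-value ≈ 0.111
Since p ≈ 0.111 > α = 0.01, fail to reject H0; the data do not provide sufficient evidence against H0.

1.645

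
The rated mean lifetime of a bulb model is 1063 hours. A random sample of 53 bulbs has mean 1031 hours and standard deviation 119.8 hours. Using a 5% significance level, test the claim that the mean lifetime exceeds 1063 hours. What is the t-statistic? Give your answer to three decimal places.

-1.945

H0: μ = 1063; H1: μ > 1063 (one-sample t-test, right-tailed).
t = (x̄ − μ₀)/(s/√n) = (1031 − 1063)/(119.8/√53) = -1.945
df = n − 1 = 52
p-value = P(T ≥ -1.945) ≈ 0.9714
Since p ≈ 0.9714 > α = 0.05, fail to reject H0; the evidence is not statistically significant.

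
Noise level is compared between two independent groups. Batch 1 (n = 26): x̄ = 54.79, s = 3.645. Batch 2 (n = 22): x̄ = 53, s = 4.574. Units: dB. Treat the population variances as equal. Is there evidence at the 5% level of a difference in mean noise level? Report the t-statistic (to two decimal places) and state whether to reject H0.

t = 1.51; fail to reject H0

Let group 1 = batch 1, group 2 = batch 2. H0: μ_1 = μ_2; H1: μ_1 ≠ μ_2 (two-sample pooled-variance t-test, two-sided).
s_p² = [(26−1)·3.645² + (22−1)·4.574²]/(26+22−2) = 16.7718
t = (54.79 − 53)/√[16.7718·(1/26 + 1/22)] = 1.51
df = n₁ + n₂ − 2 = 46
Two-sided p-value ≈ 0.1382
Since p ≈ 0.1382 > α = 0.05, fail to reject H0; the evidence is not statistically significant.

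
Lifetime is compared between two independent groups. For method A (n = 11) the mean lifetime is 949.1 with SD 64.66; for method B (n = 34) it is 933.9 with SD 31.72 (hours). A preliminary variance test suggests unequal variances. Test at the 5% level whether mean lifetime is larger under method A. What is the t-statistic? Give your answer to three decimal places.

0.751

Let group 1 = method A, group 2 = method B. H0: μ_1 = μ_2; H1: μ_1 > μ_2 (Welch's two-sample t-test, right-tailed).
t = (x̄_1 − x̄_2)/√(s_1²/n_1 + s_2²/n_2) = (949.1 − 933.9)/√(64.66²/11 + 31.72²/34) = 0.751
Welch–Satterthwaite df ≈ 11.60
p-value = P(T ≥ 0.751) ≈ 0.234
Since p ≈ 0.234 > α = 0.05, fail to reject H0; the data do not provide sufficient evidence against H0.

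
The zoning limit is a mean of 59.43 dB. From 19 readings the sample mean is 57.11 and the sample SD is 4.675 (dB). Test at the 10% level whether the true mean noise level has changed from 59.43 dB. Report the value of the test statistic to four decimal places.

H0: μ = 59.43; H1: μ ≠ 59.43 (one-sample t-test, two-sided).
t = (x̄ − μ₀)/(s/√n) = (57.11 − 59.43)/(4.675/√19) = -2.1631
df = n − 1 = 18
Two-sided p-value ≈ 0.0442
Since p ≈ 0.0442 < α = 0.1, reject H0; the data support H1.

-2.1631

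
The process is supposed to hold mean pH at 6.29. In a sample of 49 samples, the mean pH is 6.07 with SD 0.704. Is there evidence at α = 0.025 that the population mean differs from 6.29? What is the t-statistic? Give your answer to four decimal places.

H0: μ = 6.29; H1: μ ≠ 6.29 (one-sample t-test, two-sided).
t = (x̄ − μ₀)/(s/√n) = (6.07 − 6.29)/(0.704/√49) = -2.1875
df = n − 1 = 48
Two-sided p-value ≈ 0.034
Since p ≈ 0.034 > α = 0.025, fail to reject H0; the evidence is not statistically significant.

-2.1875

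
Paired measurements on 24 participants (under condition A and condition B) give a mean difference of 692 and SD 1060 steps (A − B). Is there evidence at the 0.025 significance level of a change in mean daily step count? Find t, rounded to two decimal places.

H0: μ_d = 0; H1: μ_d ≠ 0 (paired t-test on the differences, two-sided).
t = d̄/(s_d/√n) = 692/(1060/√24) = 3.20
df = n − 1 = 23
Two-sided p-value ≈ 0.0040
Since p ≈ 0.0040 < α = 0.025, reject H0; the data support H1.

3.20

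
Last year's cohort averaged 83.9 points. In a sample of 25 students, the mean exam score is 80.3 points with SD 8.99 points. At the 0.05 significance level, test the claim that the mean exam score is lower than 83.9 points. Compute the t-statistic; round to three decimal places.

-2.002

H0: μ = 83.9; H1: μ < 83.9 (one-sample t-test, left-tailed).
t = (x̄ − μ₀)/(s/√n) = (80.3 − 83.9)/(8.99/√25) = -2.002
df = n − 1 = 24
p-value = P(T ≤ -2.002) ≈ 0.0283
Since p ≈ 0.0283 < α = 0.05, reject H0; the evidence is statistically significant.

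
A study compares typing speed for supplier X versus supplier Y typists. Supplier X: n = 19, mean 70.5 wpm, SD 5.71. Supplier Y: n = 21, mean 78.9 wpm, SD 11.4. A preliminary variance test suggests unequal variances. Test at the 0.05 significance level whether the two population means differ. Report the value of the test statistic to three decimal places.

Let group 1 = supplier X, group 2 = supplier Y. H0: μ_1 = μ_2; H1: μ_1 ≠ μ_2 (Welch's two-sample t-test, two-sided).
t = (x̄_1 − x̄_2)/√(s_1²/n_1 + s_2²/n_2) = (70.5 − 78.9)/√(5.71²/19 + 11.4²/21) = -2.988
Welch–Satterthwaite df ≈ 30.06
Two-sided p-value ≈ 0.0056
Since p ≈ 0.0056 < α = 0.05, reject H0; the evidence is statistically significant.

-2.988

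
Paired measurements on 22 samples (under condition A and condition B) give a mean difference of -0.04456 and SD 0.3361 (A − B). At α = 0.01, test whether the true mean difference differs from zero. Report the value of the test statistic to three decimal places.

H0: μ_d = 0; H1: μ_d ≠ 0 (paired t-test on the differences, two-sided).
t = d̄/(s_d/√n) = -0.04456/(0.3361/√22) = -0.622
df = n − 1 = 21
Two-sided p-value ≈ 0.5407
Since p ≈ 0.5407 > α = 0.01, fail to reject H0; the data do not provide sufficient evidence against H0.

-0.622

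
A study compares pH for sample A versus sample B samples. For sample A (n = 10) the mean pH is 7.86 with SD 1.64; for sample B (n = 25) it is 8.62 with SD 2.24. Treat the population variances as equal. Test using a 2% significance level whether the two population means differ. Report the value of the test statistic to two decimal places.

-0.97

Let group 1 = sample A, group 2 = sample B. H0: μ_1 = μ_2; H1: μ_1 ≠ μ_2 (two-sample pooled-variance t-test, two-sided).
s_p² = [(10−1)·1.64² + (25−1)·2.24²]/(10+25−2) = 4.38269
t = (7.86 − 8.62)/√[4.38269·(1/10 + 1/25)] = -0.97
df = n₁ + n₂ − 2 = 33
Two-sided p-value ≈ 0.339
Since p ≈ 0.339 > α = 0.02, fail to reject H0; the data do not provide sufficient evidence against H0.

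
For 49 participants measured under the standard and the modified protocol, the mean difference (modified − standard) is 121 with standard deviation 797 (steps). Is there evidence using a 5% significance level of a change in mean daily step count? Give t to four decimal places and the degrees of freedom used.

H0: μ_d = 0; H1: μ_d ≠ 0 (paired t-test on the differences, two-sided).
t = d̄/(s_d/√n) = 121/(797/√49) = 1.0627
df = n − 1 = 48
Two-sided p-value ≈ 0.2932
Since p ≈ 0.2932 > α = 0.05, fail to reject H0; the evidence is not statistically significant.

t = 1.0627, df = 48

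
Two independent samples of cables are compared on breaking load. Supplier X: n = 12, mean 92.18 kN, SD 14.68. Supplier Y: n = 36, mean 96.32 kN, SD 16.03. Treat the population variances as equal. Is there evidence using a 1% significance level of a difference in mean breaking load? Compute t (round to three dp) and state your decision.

Let group 1 = supplier X, group 2 = supplier Y. H0: μ_1 = μ_2; H1: μ_1 ≠ μ_2 (two-sample pooled-variance t-test, two-sided).
s_p² = [(12−1)·14.68² + (36−1)·16.03²]/(12+36−2) = 247.047
t = (92.18 − 96.32)/√[247.047·(1/12 + 1/36)] = -0.790
df = n₁ + n₂ − 2 = 46
Two-sided p-value ≈ 0.4335
Since p ≈ 0.4335 > α = 0.01, fail to reject H0; the data do not provide sufficient evidence against H0.

t = -0.790; fail to reject H0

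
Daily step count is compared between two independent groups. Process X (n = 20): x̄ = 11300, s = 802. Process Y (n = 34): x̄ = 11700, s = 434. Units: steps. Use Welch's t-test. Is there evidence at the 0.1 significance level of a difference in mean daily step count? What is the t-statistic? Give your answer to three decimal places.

-2.060

Let group 1 = process X, group 2 = process Y. H0: μ_1 = μ_2; H1: μ_1 ≠ μ_2 (Welch's two-sample t-test, two-sided).
t = (x̄_1 − x̄_2)/√(s_1²/n_1 + s_2²/n_2) = (11300 − 11700)/√(802²/20 + 434²/34) = -2.060
Welch–Satterthwaite df ≈ 25.67
Two-sided p-value ≈ 0.0497
Since p ≈ 0.0497 < α = 0.1, reject H0; the evidence is statistically significant.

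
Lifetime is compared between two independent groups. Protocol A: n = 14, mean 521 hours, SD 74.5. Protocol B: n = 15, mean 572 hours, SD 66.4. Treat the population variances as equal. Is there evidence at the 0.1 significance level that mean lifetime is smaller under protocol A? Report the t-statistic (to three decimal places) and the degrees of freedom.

t = -1.949, df = 27

Let group 1 = protocol A, group 2 = protocol B. H0: μ_1 = μ_2; H1: μ_1 < μ_2 (two-sample pooled-variance t-test, left-tailed).
s_p² = [(14−1)·74.5² + (15−1)·66.4²]/(14+15−2) = 4958.47
t = (521 − 572)/√[4958.47·(1/14 + 1/15)] = -1.949
df = n₁ + n₂ − 2 = 27
p-value = P(T ≤ -1.949) ≈ 0.0309
Since p ≈ 0.0309 < α = 0.1, reject H0; the evidence is statistically significant.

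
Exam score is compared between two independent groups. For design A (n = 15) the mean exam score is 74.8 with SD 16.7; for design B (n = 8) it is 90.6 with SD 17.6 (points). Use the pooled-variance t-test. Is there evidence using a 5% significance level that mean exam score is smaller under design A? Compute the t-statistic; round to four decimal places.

-2.1223

Let group 1 = design A, group 2 = design B. H0: μ_1 = μ_2; H1: μ_1 < μ_2 (two-sample pooled-variance t-test, left-tailed).
s_p² = [(15−1)·16.7² + (8−1)·17.6²]/(15+8−2) = 289.18
t = (74.8 − 90.6)/√[289.18·(1/15 + 1/8)] = -2.1223
df = n₁ + n₂ − 2 = 21
p-value = P(T ≤ -2.1223) ≈ 0.023
Since p ≈ 0.023 < α = 0.05, reject H0; the data support H1.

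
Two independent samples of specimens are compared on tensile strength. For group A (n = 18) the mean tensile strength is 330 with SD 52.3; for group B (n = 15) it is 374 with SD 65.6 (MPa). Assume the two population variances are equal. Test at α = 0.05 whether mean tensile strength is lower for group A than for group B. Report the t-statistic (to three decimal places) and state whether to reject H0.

t = -2.145; reject H0

Let group 1 = group A, group 2 = group B. H0: μ_1 = μ_2; H1: μ_1 < μ_2 (two-sample pooled-variance t-test, left-tailed).
s_p² = [(18−1)·52.3² + (15−1)·65.6²]/(18+15−2) = 3443.45
t = (330 − 374)/√[3443.45·(1/18 + 1/15)] = -2.145
df = n₁ + n₂ − 2 = 31
p-value = P(T ≤ -2.145) ≈ 0.020
Since p ≈ 0.020 < α = 0.05, reject H0; the evidence is statistically significant.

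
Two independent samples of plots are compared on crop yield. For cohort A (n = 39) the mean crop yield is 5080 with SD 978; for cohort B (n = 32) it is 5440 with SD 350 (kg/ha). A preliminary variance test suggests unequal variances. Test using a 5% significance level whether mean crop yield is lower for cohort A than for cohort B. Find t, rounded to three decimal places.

-2.138

Let group 1 = cohort A, group 2 = cohort B. H0: μ_1 = μ_2; H1: μ_1 < μ_2 (Welch's two-sample t-test, left-tailed).
t = (x̄_1 − x̄_2)/√(s_1²/n_1 + s_2²/n_2) = (5080 − 5440)/√(978²/39 + 350²/32) = -2.138
Welch–Satterthwaite df ≈ 49.32
p-value = P(T ≤ -2.138) ≈ 0.019
Since p ≈ 0.019 < α = 0.05, reject H0; the data support H1.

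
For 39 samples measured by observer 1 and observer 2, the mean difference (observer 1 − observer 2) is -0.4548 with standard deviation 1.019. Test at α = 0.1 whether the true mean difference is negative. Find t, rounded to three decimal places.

H0: μ_d = 0; H1: μ_d < 0 (paired t-test on the differences, left-tailed).
t = d̄/(s_d/√n) = -0.4548/(1.019/√39) = -2.787
df = n − 1 = 38
p-value = P(T ≤ -2.787) ≈ 0.004
Since p ≈ 0.004 < α = 0.1, reject H0; the evidence is statistically significant.

-2.787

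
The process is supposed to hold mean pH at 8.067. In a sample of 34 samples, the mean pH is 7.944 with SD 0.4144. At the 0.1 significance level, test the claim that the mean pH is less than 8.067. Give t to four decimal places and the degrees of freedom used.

t = -1.7307, df = 33

H0: μ = 8.067; H1: μ < 8.067 (one-sample t-test, left-tailed).
t = (x̄ − μ₀)/(s/√n) = (7.944 − 8.067)/(0.4144/√34) = -1.7307
df = n − 1 = 33
p-value = P(T ≤ -1.7307) ≈ 0.0464
Since p ≈ 0.0464 < α = 0.1, reject H0; the evidence is statistically significant.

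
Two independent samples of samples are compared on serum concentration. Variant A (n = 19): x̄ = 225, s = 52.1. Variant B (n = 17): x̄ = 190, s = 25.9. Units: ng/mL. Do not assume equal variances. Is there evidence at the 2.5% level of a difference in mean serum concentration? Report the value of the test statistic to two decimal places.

2.59

Let group 1 = variant A, group 2 = variant B. H0: μ_1 = μ_2; H1: μ_1 ≠ μ_2 (Welch's two-sample t-test, two-sided).
t = (x̄_1 − x̄_2)/√(s_1²/n_1 + s_2²/n_2) = (225 − 190)/√(52.1²/19 + 25.9²/17) = 2.59
Welch–Satterthwaite df ≈ 27.00
Two-sided p-value ≈ 0.0152
Since p ≈ 0.0152 < α = 0.025, reject H0; the evidence is statistically significant.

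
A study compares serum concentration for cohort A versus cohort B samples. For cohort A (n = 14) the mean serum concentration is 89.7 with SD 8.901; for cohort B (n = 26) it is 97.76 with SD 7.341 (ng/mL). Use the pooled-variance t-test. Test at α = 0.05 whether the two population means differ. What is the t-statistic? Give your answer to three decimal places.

Let group 1 = cohort A, group 2 = cohort B. H0: μ_1 = μ_2; H1: μ_1 ≠ μ_2 (two-sample pooled-variance t-test, two-sided).
s_p² = [(14−1)·8.901² + (26−1)·7.341²]/(14+26−2) = 62.5584
t = (89.7 − 97.76)/√[62.5584·(1/14 + 1/26)] = -3.074
df = n₁ + n₂ − 2 = 38
Two-sided p-value ≈ 0.0039
Since p ≈ 0.0039 < α = 0.05, reject H0; the evidence is statistically significant.

-3.074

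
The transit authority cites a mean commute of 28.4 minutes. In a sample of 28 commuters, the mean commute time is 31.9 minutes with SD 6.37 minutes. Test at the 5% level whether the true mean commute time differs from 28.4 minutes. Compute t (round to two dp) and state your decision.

t = 2.91; reject H0

H0: μ = 28.4; H1: μ ≠ 28.4 (one-sample t-test, two-sided).
t = (x̄ − μ₀)/(s/√n) = (31.9 − 28.4)/(6.37/√28) = 2.91
df = n − 1 = 27
Two-sided p-value ≈ 0.0072
Since p ≈ 0.0072 < α = 0.05, reject H0; the evidence is statistically significant.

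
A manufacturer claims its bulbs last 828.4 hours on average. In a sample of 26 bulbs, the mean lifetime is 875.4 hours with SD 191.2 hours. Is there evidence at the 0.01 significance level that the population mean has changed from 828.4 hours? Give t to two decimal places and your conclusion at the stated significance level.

H0: μ = 828.4; H1: μ ≠ 828.4 (one-sample t-test, two-sided).
t = (x̄ − μ₀)/(s/√n) = (875.4 − 828.4)/(191.2/√26) = 1.25
df = n − 1 = 25
Two-sided p-value ≈ 0.222
Since p ≈ 0.222 > α = 0.01, fail to reject H0; the data do not provide sufficient evidence against H0.

t = 1.25; fail to reject H0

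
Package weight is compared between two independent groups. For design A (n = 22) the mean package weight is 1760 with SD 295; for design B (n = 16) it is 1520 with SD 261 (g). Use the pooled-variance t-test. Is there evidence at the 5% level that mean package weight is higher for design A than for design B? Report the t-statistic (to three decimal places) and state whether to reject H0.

t = 2.596; reject H0

Let group 1 = design A, group 2 = design B. H0: μ_1 = μ_2; H1: μ_1 > μ_2 (two-sample pooled-variance t-test, right-tailed).
s_p² = [(22−1)·295² + (16−1)·261²]/(22+16−2) = 79148.3
t = (1760 − 1520)/√[79148.3·(1/22 + 1/16)] = 2.596
df = n₁ + n₂ − 2 = 36
p-value = P(T ≥ 2.596) ≈ 0.0068
Since p ≈ 0.0068 < α = 0.05, reject H0; the data support H1.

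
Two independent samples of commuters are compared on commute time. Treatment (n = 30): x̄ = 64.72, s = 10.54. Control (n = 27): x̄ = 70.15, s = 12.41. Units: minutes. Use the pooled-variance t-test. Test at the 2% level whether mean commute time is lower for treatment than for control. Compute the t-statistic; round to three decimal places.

-1.786

Let group 1 = treatment, group 2 = control. H0: μ_1 = μ_2; H1: μ_1 < μ_2 (two-sample pooled-variance t-test, left-tailed).
s_p² = [(30−1)·10.54² + (27−1)·12.41²]/(30+27−2) = 131.379
t = (64.72 − 70.15)/√[131.379·(1/30 + 1/27)] = -1.786
df = n₁ + n₂ − 2 = 55
p-value = P(T ≤ -1.786) ≈ 0.040
Since p ≈ 0.040 > α = 0.02, fail to reject H0; the data do not provide sufficient evidence against H0.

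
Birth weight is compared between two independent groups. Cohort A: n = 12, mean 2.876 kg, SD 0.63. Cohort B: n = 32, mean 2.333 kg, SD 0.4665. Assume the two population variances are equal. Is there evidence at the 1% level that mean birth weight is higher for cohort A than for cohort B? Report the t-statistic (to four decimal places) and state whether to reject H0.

Let group 1 = cohort A, group 2 = cohort B. H0: μ_1 = μ_2; H1: μ_1 > μ_2 (two-sample pooled-variance t-test, right-tailed).
s_p² = [(12−1)·0.63² + (32−1)·0.4665²]/(12+32−2) = 0.264576
t = (2.876 − 2.333)/√[0.264576·(1/12 + 1/32)] = 3.1186
df = n₁ + n₂ − 2 = 42
p-value = P(T ≥ 3.1186) ≈ 0.0016
Since p ≈ 0.0016 < α = 0.01, reject H0; the evidence is statistically significant.

t = 3.1186; reject H0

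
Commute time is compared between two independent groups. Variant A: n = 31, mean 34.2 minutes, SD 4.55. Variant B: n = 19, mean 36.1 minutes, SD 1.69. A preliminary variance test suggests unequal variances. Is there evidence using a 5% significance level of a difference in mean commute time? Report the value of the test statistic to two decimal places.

-2.10

Let group 1 = variant A, group 2 = variant B. H0: μ_1 = μ_2; H1: μ_1 ≠ μ_2 (Welch's two-sample t-test, two-sided).
t = (x̄_1 − x̄_2)/√(s_1²/n_1 + s_2²/n_2) = (34.2 − 36.1)/√(4.55²/31 + 1.69²/19) = -2.10
Welch–Satterthwaite df ≈ 41.52
Two-sided p-value ≈ 0.0418
Since p ≈ 0.0418 < α = 0.05, reject H0; the data support H1.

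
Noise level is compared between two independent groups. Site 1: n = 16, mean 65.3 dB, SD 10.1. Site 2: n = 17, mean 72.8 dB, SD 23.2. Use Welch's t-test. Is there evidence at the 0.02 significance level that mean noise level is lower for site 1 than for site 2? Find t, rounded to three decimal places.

-1.216

Let group 1 = site 1, group 2 = site 2. H0: μ_1 = μ_2; H1: μ_1 < μ_2 (Welch's two-sample t-test, left-tailed).
t = (x̄_1 − x̄_2)/√(s_1²/n_1 + s_2²/n_2) = (65.3 − 72.8)/√(10.1²/16 + 23.2²/17) = -1.216
Welch–Satterthwaite df ≈ 22.14
p-value = P(T ≤ -1.216) ≈ 0.118
Since p ≈ 0.118 > α = 0.02, fail to reject H0; the evidence is not statistically significant.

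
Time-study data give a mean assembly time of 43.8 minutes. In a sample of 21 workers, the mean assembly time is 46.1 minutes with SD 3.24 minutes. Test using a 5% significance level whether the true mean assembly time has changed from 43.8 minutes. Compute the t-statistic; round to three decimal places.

3.253

H0: μ = 43.8; H1: μ ≠ 43.8 (one-sample t-test, two-sided).
t = (x̄ − μ₀)/(s/√n) = (46.1 − 43.8)/(3.24/√21) = 3.253
df = n − 1 = 20
Two-sided p-value ≈ 0.0040
Since p ≈ 0.0040 < α = 0.05, reject H0; the data support H1.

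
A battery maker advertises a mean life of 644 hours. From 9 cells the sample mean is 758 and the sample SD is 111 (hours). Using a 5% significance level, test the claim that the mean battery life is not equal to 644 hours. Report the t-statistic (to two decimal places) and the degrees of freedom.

t = 3.08, df = 8

H0: μ = 644; H1: μ ≠ 644 (one-sample t-test, two-sided).
t = (x̄ − μ₀)/(s/√n) = (758 − 644)/(111/√9) = 3.08
df = n − 1 = 8
Two-sided p-value ≈ 0.0151
Since p ≈ 0.0151 < α = 0.05, reject H0; the evidence is statistically significant.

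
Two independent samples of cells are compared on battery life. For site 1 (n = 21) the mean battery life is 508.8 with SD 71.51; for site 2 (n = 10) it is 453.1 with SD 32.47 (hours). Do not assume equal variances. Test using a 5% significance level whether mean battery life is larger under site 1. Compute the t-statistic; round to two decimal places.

Let group 1 = site 1, group 2 = site 2. H0: μ_1 = μ_2; H1: μ_1 > μ_2 (Welch's two-sample t-test, right-tailed).
t = (x̄_1 − x̄_2)/√(s_1²/n_1 + s_2²/n_2) = (508.8 − 453.1)/√(71.51²/21 + 32.47²/10) = 2.98
Welch–Satterthwaite df ≈ 28.99
p-value = P(T ≥ 2.98) ≈ 0.0029
Since p ≈ 0.0029 < α = 0.05, reject H0; the data support H1.

2.98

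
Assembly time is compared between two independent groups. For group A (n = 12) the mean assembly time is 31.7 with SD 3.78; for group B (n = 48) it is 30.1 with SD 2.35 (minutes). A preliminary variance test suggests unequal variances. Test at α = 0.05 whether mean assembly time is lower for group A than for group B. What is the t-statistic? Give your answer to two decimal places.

Let group 1 = group A, group 2 = group B. H0: μ_1 = μ_2; H1: μ_1 < μ_2 (Welch's two-sample t-test, left-tailed).
t = (x̄_1 − x̄_2)/√(s_1²/n_1 + s_2²/n_2) = (31.7 − 30.1)/√(3.78²/12 + 2.35²/48) = 1.40
Welch–Satterthwaite df ≈ 13.20
p-value = P(T ≤ 1.40) ≈ 0.9077
Since p ≈ 0.9077 > α = 0.05, fail to reject H0; the evidence is not statistically significant.

1.40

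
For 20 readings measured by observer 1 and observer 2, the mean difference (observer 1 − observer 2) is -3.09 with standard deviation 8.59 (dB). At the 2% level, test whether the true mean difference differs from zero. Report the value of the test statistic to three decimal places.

H0: μ_d = 0; H1: μ_d ≠ 0 (paired t-test on the differences, two-sided).
t = d̄/(s_d/√n) = -3.09/(8.59/√20) = -1.609
df = n − 1 = 19
Two-sided p-value ≈ 0.1242
Since p ≈ 0.1242 > α = 0.02, fail to reject H0; the data do not provide sufficient evidence against H0.

-1.609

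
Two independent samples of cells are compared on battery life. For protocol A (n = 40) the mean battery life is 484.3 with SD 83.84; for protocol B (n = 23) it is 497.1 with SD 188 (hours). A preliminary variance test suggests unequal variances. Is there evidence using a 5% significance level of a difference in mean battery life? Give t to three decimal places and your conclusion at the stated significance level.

t = -0.309; fail to reject H0

Let group 1 = protocol A, group 2 = protocol B. H0: μ_1 = μ_2; H1: μ_1 ≠ μ_2 (Welch's two-sample t-test, two-sided).
t = (x̄_1 − x̄_2)/√(s_1²/n_1 + s_2²/n_2) = (484.3 − 497.1)/√(83.84²/40 + 188²/23) = -0.309
Welch–Satterthwaite df ≈ 27.12
Two-sided p-value ≈ 0.759
Since p ≈ 0.759 > α = 0.05, fail to reject H0; the evidence is not statistically significant.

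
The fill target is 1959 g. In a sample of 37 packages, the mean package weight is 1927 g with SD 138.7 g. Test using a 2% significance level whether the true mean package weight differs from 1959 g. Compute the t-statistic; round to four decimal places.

H0: μ = 1959; H1: μ ≠ 1959 (one-sample t-test, two-sided).
t = (x̄ − μ₀)/(s/√n) = (1927 − 1959)/(138.7/√37) = -1.4034
df = n − 1 = 36
Two-sided p-value ≈ 0.169
Since p ≈ 0.169 > α = 0.02, fail to reject H0; the data do not provide sufficient evidence against H0.

-1.4034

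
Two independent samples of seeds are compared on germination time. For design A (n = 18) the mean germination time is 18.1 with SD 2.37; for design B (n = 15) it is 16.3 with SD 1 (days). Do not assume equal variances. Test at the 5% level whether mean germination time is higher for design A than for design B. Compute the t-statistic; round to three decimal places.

Let group 1 = design A, group 2 = design B. H0: μ_1 = μ_2; H1: μ_1 > μ_2 (Welch's two-sample t-test, right-tailed).
t = (x̄_1 − x̄_2)/√(s_1²/n_1 + s_2²/n_2) = (18.1 − 16.3)/√(2.37²/18 + 1²/15) = 2.925
Welch–Satterthwaite df ≈ 23.72
p-value = P(T ≥ 2.925) ≈ 0.004
Since p ≈ 0.004 < α = 0.05, reject H0; the data support H1.

2.925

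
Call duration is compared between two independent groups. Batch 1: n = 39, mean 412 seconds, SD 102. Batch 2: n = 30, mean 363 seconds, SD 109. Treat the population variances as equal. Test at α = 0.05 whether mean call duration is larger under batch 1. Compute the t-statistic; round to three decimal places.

Let group 1 = batch 1, group 2 = batch 2. H0: μ_1 = μ_2; H1: μ_1 > μ_2 (two-sample pooled-variance t-test, right-tailed).
s_p² = [(39−1)·102² + (30−1)·109²]/(39+30−2) = 11043.3
t = (412 − 363)/√[11043.3·(1/39 + 1/30)] = 1.920
df = n₁ + n₂ − 2 = 67
p-value = P(T ≥ 1.920) ≈ 0.030
Since p ≈ 0.030 < α = 0.05, reject H0; the evidence is statistically significant.

1.920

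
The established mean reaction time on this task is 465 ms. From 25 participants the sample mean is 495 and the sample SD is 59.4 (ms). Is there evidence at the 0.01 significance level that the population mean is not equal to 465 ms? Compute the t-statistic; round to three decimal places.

H0: μ = 465; H1: μ ≠ 465 (one-sample t-test, two-sided).
t = (x̄ − μ₀)/(s/√n) = (495 − 465)/(59.4/√25) = 2.525
df = n − 1 = 24
Two-sided p-value ≈ 0.019
Since p ≈ 0.019 > α = 0.01, fail to reject H0; the evidence is not statistically significant.

2.525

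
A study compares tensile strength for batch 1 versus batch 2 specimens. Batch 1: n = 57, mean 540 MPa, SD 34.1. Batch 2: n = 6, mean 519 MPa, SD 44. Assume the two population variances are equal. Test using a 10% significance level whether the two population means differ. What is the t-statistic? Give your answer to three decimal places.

Let group 1 = batch 1, group 2 = batch 2. H0: μ_1 = μ_2; H1: μ_1 ≠ μ_2 (two-sample pooled-variance t-test, two-sided).
s_p² = [(57−1)·34.1² + (6−1)·44²]/(57+6−2) = 1226.19
t = (540 − 519)/√[1226.19·(1/57 + 1/6)] = 1.397
df = n₁ + n₂ − 2 = 61
Two-sided p-value ≈ 0.1674
Since p ≈ 0.1674 > α = 0.1, fail to reject H0; the data do not provide sufficient evidence against H0.

1.397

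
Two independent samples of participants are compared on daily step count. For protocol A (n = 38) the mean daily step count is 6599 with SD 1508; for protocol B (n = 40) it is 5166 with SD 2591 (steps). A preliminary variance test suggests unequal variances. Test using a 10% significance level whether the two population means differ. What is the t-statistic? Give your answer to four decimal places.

Let group 1 = protocol A, group 2 = protocol B. H0: μ_1 = μ_2; H1: μ_1 ≠ μ_2 (Welch's two-sample t-test, two-sided).
t = (x̄_1 − x̄_2)/√(s_1²/n_1 + s_2²/n_2) = (6599 − 5166)/√(1508²/38 + 2591²/40) = 3.0032
Welch–Satterthwaite df ≈ 63.29
Two-sided p-value ≈ 0.004
Since p ≈ 0.004 < α = 0.1, reject H0; the data support H1.

3.0032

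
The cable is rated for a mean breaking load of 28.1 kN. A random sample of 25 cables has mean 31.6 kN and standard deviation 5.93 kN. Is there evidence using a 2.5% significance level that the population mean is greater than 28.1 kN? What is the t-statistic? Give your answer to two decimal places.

H0: μ = 28.1; H1: μ > 28.1 (one-sample t-test, right-tailed).
t = (x̄ − μ₀)/(s/√n) = (31.6 − 28.1)/(5.93/√25) = 2.95
df = n − 1 = 24
p-value = P(T ≥ 2.95) ≈ 0.0035
Since p ≈ 0.0035 < α = 0.025, reject H0; the evidence is statistically significant.

2.95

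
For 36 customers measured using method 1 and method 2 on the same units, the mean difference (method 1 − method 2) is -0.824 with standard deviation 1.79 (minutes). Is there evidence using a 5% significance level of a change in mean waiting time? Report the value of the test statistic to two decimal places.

-2.76

H0: μ_d = 0; H1: μ_d ≠ 0 (paired t-test on the differences, two-sided).
t = d̄/(s_d/√n) = -0.824/(1.79/√36) = -2.76
df = n − 1 = 35
Two-sided p-value ≈ 0.0091
Since p ≈ 0.0091 < α = 0.05, reject H0; the data support H1.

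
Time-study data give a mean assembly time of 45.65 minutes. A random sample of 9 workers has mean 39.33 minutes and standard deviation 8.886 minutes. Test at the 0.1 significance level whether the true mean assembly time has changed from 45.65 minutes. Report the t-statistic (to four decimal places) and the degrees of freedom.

t = -2.1337, df = 8

H0: μ = 45.65; H1: μ ≠ 45.65 (one-sample t-test, two-sided).
t = (x̄ − μ₀)/(s/√n) = (39.33 − 45.65)/(8.886/√9) = -2.1337
df = n − 1 = 8
Two-sided p-value ≈ 0.0654
Since p ≈ 0.0654 < α = 0.1, reject H0; the data support H1.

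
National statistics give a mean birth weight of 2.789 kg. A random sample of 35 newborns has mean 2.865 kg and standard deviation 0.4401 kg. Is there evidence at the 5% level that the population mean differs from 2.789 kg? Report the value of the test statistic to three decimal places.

1.022

H0: μ = 2.789; H1: μ ≠ 2.789 (one-sample t-test, two-sided).
t = (x̄ − μ₀)/(s/√n) = (2.865 − 2.789)/(0.4401/√35) = 1.022
df = n − 1 = 34
Two-sided p-value ≈ 0.3142
Since p ≈ 0.3142 > α = 0.05, fail to reject H0; the evidence is not statistically significant.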